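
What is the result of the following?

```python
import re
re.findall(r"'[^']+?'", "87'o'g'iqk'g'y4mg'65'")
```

["'o'", "'iqk'", "'y4mg'"]

No capturing groups, so `findall` returns the 3 full match strings.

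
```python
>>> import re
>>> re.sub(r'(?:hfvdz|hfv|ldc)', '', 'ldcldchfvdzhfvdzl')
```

Alternation tries branches left to right and keeps the first one that lets the overall match succeed at that position.
Every occurrence is swapped for ''.

'l'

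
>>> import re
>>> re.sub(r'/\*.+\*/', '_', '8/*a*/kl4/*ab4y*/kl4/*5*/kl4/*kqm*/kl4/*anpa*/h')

'8_h'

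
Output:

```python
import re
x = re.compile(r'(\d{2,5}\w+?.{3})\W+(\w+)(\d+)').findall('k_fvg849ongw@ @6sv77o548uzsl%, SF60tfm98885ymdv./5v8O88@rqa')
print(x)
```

[('849ongw', '6sv77o54', '8'), ('60tfm98885ymdv', '5v8O8', '8')]

`findall` packs the 3 group values into a tuple for every match.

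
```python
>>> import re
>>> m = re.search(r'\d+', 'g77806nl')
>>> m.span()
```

(1, 6)

This matches one or more of a digit.
The match spans [1:6] → '77806'.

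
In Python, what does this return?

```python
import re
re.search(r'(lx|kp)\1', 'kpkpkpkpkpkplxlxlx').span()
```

A backreference is literal: `\1` must see the identical characters the first group matched.
`search` walks the string left to right and returns the first match it finds.
The match spans [0:4] → 'kpkp'.
Captured: group 1 = 'kp'.

(0, 4)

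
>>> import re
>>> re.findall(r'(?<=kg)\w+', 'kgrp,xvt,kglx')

Lookahead/lookbehind check context without consuming it, so the matched span excludes the asserted characters.
With no groups in the pattern, `findall` gives back each whole match — 2 here.

['rp', 'lx']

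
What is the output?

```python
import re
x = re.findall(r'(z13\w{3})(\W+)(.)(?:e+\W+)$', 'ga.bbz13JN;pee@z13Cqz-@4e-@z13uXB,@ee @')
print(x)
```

[('z13uXB', ',@', 'e')]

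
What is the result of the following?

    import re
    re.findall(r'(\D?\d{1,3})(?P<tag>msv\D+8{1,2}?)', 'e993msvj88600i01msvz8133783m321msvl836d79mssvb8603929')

[('e993', 'msvj8'), ('i01', 'msvz8'), ('m321', 'msvl8')]

A non-greedy quantifier consumes as few characters as it can — just enough that the remainder of the pattern still matches from where it stops; whatever follows it matches normally.
Multiple groups make `findall` return tuples — one 2-tuple for each match.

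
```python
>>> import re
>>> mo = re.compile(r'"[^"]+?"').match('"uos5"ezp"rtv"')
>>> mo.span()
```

`re.match` won't scan ahead — the pattern has to work from the very first character.
The match spans [0:6] → '"uos5"'.

(0, 6)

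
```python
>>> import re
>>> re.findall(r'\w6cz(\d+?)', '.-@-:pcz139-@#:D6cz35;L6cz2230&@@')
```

The pattern matches a word character, then the literal '6cz'; then one or more of a digit (lazy) (captured).
Because the quantifier is non-greedy, it stops expanding at the earliest point where the rest of the pattern can succeed.
Matches: at [15:20] match 'D6cz3', group 1 = '3'; at [22:27] match 'L6cz2', group 1 = '2'.
With a single group, `findall` returns only what that group captured — 2 items.

['3', '2']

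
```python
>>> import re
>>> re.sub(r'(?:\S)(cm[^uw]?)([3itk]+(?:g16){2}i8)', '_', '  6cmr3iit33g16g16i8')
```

'  _'

Every occurrence is swapped for '_'.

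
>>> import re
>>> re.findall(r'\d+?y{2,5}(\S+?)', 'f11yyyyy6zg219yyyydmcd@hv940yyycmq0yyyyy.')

The pattern matches one or more of a digit (lazy), then 2 to 5 of the literal 'y'; then one or more of a non-whitespace character (lazy) (captured).
With the lazy modifier that quantifier settles for the fewest repetitions that let the rest of the pattern succeed (the atoms after it are unaffected and can still be greedy).
Scanning left to right: at [1:9] match '11yyyyy6', group 1 = '6'; at [11:19] match '219yyyyd', group 1 = 'd'; at [25:32] match '940yyyc', group 1 = 'c'; at [34:41] match '0yyyyy.', group 1 = '.'.
With a single group, `findall` returns only what that group captured — 4 items.

['6', 'd', 'c', '.']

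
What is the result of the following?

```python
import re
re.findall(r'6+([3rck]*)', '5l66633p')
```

['33']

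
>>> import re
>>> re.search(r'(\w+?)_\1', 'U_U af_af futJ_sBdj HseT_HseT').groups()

`\1` has to match the exact text group 1 already captured.
`search` walks the string left to right and returns the first match it finds.
The match spans [0:3] → 'U_U'.
Captured: group 1 = 'U'.

('U',)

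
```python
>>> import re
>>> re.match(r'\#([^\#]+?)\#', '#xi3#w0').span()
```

(0, 5)

With `match`, the pattern is implicitly anchored at the beginning.
The match spans [0:5] → '#xi3#'.
Captured: group 1 = 'xi3'.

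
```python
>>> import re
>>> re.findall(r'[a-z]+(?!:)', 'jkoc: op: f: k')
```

The negative lookaround is zero-width — it rules out positions where the adjacent text would match, without consuming anything.
Scanning left to right: at [0:3] → 'jko'; at [6:7] → 'o'; at [13:14] → 'k'.
Since nothing is captured, `findall` lists the 3 matched substrings directly.

['jko', 'o', 'k']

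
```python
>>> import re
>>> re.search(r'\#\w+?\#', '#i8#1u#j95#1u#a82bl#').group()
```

'#i8#'

Unlike `match`, `search` isn't anchored — it looks for the pattern anywhere in the string.
The match spans [0:4] → '#i8#'.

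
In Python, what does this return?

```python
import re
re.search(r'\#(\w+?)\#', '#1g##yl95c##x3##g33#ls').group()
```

The match spans [0:4] → '#1g#'.

'#1g#'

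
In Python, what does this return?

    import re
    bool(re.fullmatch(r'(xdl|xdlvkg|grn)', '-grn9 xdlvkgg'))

`fullmatch` succeeds only if the pattern covers the string from start to end.
Here the string isn't matched end-to-end, so the call returns None, and `bool(None)` is False.

False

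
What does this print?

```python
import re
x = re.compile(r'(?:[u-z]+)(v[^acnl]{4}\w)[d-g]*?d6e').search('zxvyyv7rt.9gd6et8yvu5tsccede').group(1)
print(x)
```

v7rt.9

This matches one or more of a character in [u-z] (non-capturing group); then the literal 'v', then exactly 4 of any character except [acnl], then a word character (captured); then zero or more of a character in [d-g] (lazy), then the literal 'd6e'.
`search` walks the string left to right and returns the first match it finds.
The match spans [0:15] → 'zxvyyv7rt.9gd6e'.
Captured: group 1 = 'v7rt.9'.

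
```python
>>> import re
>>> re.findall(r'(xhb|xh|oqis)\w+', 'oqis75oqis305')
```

Scanning left to right: at [0:13] match 'oqis75oqis305', group 1 = 'oqis'.
`findall` collects group 1 from the one match (1 total).

['oqis']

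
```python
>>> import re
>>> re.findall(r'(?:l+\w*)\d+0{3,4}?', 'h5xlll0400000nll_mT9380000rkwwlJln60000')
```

['lll0400000nll_mT9380000rkwwlJln60000']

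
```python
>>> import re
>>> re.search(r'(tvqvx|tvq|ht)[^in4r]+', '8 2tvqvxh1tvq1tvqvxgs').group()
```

'tvqvxh1tvq1tvqvxgs'

`search` walks the string left to right and returns the first match it finds.
The match spans [3:21] → 'tvqvxh1tvq1tvqvxgs'.
Captured: group 1 = 'tvqvx'.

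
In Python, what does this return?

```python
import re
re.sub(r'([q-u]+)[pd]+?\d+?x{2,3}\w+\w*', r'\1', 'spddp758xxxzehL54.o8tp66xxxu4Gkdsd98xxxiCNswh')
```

The pattern matches one or more of a character in [q-u] (captured); then one or more of one of [pd] (lazy), then one or more of a digit (lazy), then 2 to 3 of a literal 'x'; then one or more of a word character; then zero or more of a word character.
Each match is replaced using the text its own group 1 captured.

's.o8t'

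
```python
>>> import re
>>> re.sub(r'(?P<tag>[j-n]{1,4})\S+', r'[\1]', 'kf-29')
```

'[k]'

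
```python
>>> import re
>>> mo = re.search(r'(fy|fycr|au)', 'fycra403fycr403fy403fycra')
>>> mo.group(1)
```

'fy'

Alternation tries branches left to right and keeps the first one that lets the overall match succeed at that position.
`re.search` tries every starting position until one works.
The match spans [0:2] → 'fy'.
Captured: group 1 = 'fy'.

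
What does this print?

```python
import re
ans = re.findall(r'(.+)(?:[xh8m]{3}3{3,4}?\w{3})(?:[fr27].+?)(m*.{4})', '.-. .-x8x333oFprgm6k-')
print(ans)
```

[('.-. .-', 'm6k-')]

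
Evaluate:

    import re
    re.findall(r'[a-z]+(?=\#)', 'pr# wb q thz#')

['pr', 'thz']

The lookaround is zero-width — it requires the adjacent text to match without consuming it, so the asserted text isn't part of the match.
Matches: at [0:2] → 'pr'; at [9:12] → 'thz'.
`findall` yields the raw match text (2 of them) because the pattern has no groups.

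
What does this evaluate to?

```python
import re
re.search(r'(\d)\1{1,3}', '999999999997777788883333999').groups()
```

('9',)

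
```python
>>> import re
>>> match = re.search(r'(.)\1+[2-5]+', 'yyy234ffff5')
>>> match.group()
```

`\1` has to match the exact text group 1 already captured.
`search` walks the string left to right and returns the first match it finds.
The match spans [0:6] → 'yyy234'.
Captured: group 1 = 'y'.

'yyy234'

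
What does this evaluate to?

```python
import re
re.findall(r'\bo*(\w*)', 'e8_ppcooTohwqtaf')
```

['e8_ppcooTohwqtaf', '']

This matches a word boundary (`\b`, zero-width); then zero or more of a literal 'o'; then zero or more of a word character (captured).
With a single group, `findall` returns only what that group captured — 2 items.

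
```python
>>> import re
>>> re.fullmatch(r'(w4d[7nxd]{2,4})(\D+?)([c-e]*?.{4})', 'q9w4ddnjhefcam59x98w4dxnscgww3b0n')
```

The pattern matches the literal 'w4d', then 2 to 4 of one of [7nxd] (captured); then one or more of a non-digit (lazy) (captured); then zero or more of a character in [c-e] (lazy), then exactly 4 of any character (captured).
For `fullmatch`, every character of the input must be accounted for by the pattern.
Here there's no way to consume every character, so the call returns None.

None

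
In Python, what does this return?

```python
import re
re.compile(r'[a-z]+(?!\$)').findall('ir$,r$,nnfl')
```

['i', 'nnfl']

The negative lookahead/lookbehind blocks any match where the forbidden context is present.
With no groups in the pattern, `findall` gives back each whole match — 2 here.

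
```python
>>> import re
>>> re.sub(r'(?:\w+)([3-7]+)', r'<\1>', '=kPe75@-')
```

'=<5>@-'

Each match is replaced using the text its own group 1 captured.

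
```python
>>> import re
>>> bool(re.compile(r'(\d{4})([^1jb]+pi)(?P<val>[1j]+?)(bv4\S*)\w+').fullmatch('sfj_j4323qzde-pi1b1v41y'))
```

For `fullmatch`, every character of the input must be accounted for by the pattern.
Here there's no way to consume every character, so the call returns None, and `bool(None)` is False.

False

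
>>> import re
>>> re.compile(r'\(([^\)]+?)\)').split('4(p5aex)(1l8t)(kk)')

['4', 'p5aex', '', '1l8t', '', 'kk', '']

Matches to split on: at [1:8] → '(p5aex)'; at [8:14] → '(1l8t)'; at [14:18] → '(kk)'.
`re.split` interleaves the captured-group text with the surrounding fragments.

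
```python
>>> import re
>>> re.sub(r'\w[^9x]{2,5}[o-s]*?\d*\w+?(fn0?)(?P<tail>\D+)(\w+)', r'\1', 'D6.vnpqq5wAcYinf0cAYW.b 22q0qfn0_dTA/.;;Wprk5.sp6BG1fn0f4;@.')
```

'D6.vnpqq5wAcYinf0cfn0.fn0;@.'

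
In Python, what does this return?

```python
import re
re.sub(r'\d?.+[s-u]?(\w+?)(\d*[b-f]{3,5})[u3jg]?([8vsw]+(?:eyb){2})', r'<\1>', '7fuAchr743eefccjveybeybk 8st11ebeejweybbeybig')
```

This matches optionally a digit; then one or more of any character, then optionally a character in [s-u]; then one or more of a word character (lazy) (captured); then zero or more of a digit, then 3 to 5 of a character in [b-f] (captured); then optionally one of [u3jg]; then one or more of one of [8vsw], then the literal 'eyb' repeated 2 times (captured).
`\1` in the replacement pulls in group 1's text for each match.

'<e>k 8st11ebeejweybbeybig'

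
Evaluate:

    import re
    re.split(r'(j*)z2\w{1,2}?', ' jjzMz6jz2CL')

[' jjzMz6', 'j', 'L']

The pattern matches zero or more of a literal 'j' (captured); then the literal 'z2', then 1 to 2 of a word character (lazy).
Matches to split on: at [7:11] → 'jz2C'.
`re.split` interleaves the captured-group text with the surrounding fragments.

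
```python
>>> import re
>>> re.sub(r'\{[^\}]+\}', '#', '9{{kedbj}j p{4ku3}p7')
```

Every occurrence is swapped for '#'.

'9#j p#p7'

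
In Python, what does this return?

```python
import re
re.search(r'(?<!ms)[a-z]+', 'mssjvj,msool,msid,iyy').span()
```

(0, 6)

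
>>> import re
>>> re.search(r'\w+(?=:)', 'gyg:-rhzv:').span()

(0, 3)

The lookaround is zero-width — it requires the adjacent text to match without consuming it, so the asserted text isn't part of the match.
`re.search` scans for the first position where the pattern succeeds.
The match spans [0:3] → 'gyg'.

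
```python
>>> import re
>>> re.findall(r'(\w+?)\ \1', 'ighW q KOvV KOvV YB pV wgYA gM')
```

['KOvV']

The backreference `\1` re-matches whatever the first group consumed, character for character.
Walking the string: at [7:16] match 'KOvV KOvV', group 1 = 'KOvV'.
With a single group, `findall` returns only what that group captured — 1 item.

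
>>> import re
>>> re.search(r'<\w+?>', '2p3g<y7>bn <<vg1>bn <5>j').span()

(4, 8)

Unlike `match`, `search` isn't anchored — it looks for the pattern anywhere in the string.
The match spans [4:8] → '<y7>'.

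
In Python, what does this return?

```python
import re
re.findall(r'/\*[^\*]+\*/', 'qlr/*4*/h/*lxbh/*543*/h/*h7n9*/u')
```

['/*4*/', '/*543*/', '/*h7n9*/']

Scanning left to right: at [3:8] → '/*4*/'; at [15:22] → '/*543*/'; at [23:31] → '/*h7n9*/'.
With no groups in the pattern, `findall` gives back each whole match — 3 here.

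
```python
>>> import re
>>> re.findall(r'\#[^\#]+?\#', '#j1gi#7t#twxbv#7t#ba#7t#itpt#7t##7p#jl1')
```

Walking the string: at [0:6] → '#j1gi#'; at [8:15] → '#twxbv#'; at [17:21] → '#ba#'; at [23:29] → '#itpt#'; at [32:36] → '#7p#'.
Since nothing is captured, `findall` lists the 5 matched substrings directly.

['#j1gi#', '#twxbv#', '#ba#', '#itpt#', '#7p#']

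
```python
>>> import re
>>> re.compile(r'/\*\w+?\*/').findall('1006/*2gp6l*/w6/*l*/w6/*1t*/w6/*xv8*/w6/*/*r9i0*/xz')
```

['/*2gp6l*/', '/*l*/', '/*1t*/', '/*xv8*/', '/*r9i0*/']

`findall` yields the raw match text (5 of them) because the pattern has no groups.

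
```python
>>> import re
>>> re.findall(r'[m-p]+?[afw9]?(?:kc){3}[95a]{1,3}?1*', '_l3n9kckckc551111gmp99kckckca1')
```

['n9kckckc5']

A non-greedy quantifier consumes as few characters as it can — just enough that the remainder of the pattern still matches from where it stops; whatever follows it matches normally.
Since nothing is captured, `findall` lists the 1 matched substring directly.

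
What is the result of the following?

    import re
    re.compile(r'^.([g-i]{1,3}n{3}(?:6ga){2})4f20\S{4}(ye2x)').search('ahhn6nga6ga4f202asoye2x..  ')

Pattern: anchored at the start of the string; then any character; then 1 to 3 of a character in [g-i], then exactly 3 of a literal 'n', then the literal '6ga' repeated 2 times (captured); then the literal '4', then the literal 'f20', then exactly 4 of a non-whitespace character; then the literal 'ye', then the literal '2x' (captured).
`search` walks the string left to right and returns the first match it finds.
Here the pattern never matches, so the call returns None.

None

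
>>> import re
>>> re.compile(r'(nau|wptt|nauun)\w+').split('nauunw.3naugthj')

Alternation tries branches left to right and keeps the first one that lets the overall match succeed at that position.
`re.split` interleaves the captured-group text with the surrounding fragments.

['', 'nau', '.3', 'nau', '']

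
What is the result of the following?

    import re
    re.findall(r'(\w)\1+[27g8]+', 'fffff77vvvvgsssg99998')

['f', 'v', 's', '9']

`\1` is not a pattern — it's the concrete string captured by group 1, re-applied verbatim.
Walking the string: at [0:7] match 'fffff77', group 1 = 'f'; at [7:12] match 'vvvvg', group 1 = 'v'; at [12:16] match 'sssg', group 1 = 's'; at [16:21] match '99998', group 1 = '9'.
One capturing group, so `findall` returns just the captured substring from each match — 4 in all.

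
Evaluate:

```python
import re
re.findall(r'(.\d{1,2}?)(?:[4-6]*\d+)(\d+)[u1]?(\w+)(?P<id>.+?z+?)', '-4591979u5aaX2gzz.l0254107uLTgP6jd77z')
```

Pattern: any character, then 1 to 2 of a digit (lazy) (captured); then zero or more of a character in [4-6], then one or more of a digit (non-capturing group); then one or more of a digit (captured); then optionally one of [u1]; then one or more of a word character (captured); then one or more of any character (lazy), then one or more of a literal 'z' (lazy) (captured as 'id').
Lazy quantifiers expand one character at a time until the remainder of the pattern can match.
Scanning left to right: at [0:37] match '-4591979u5aaX2gzz.l0254107uLTgP6jd77z', groups = ('-4', '9', '5aaX2gzz', '.l0254107uLTgP6jd77z').
Multiple groups make `findall` return tuples — one 4-tuple for the one match.

[('-4', '9', '5aaX2gzz', '.l0254107uLTgP6jd77z')]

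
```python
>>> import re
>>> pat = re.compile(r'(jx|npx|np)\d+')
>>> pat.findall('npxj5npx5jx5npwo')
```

With a single group, `findall` returns only what that group captured — 2 items.

['npx', 'jx']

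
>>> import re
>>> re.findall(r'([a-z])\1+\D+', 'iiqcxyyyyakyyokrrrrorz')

After group 1 captures some text, `\1` only succeeds where that same text appears again.
Scanning left to right: at [0:22] match 'iiqcxyyyyakyyokrrrrorz', group 1 = 'i'.
Because there's exactly one group, `findall` drops the full match and keeps group 1 from the one hit.

['i']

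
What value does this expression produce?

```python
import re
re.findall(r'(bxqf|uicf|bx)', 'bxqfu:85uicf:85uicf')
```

Branches in `(...|...)` are attempted left-to-right; the first branch that allows the whole pattern to succeed is taken.
Scanning left to right: at [0:4] match 'bxqf', group 1 = 'bxqf'; at [8:12] match 'uicf', group 1 = 'uicf'; at [15:19] match 'uicf', group 1 = 'uicf'.
One capturing group, so `findall` returns just the captured substring from each match — 3 in all.

['bxqf', 'uicf', 'uicf']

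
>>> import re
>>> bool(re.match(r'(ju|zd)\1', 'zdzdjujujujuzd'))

`re.match` only tries the pattern at the start of the string.
The match spans [0:4] → 'zdzd'.

True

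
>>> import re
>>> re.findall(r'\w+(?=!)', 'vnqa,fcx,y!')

The positive lookaround only admits positions where the adjacent text matches; those characters stay outside the span.
`findall` yields the raw match text (1 of them) because the pattern has no groups.

['y']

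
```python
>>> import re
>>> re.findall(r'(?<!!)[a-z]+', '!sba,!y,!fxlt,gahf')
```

The negative lookahead/lookbehind blocks any match where the forbidden context is present.
With no groups in the pattern, `findall` gives back each whole match — 3 here.

['ba', 'xlt', 'gahf']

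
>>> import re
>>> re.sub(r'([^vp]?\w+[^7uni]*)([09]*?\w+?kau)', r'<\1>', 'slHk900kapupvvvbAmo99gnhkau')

The pattern matches optionally any character except [vp], then one or more of a word character, then zero or more of any character except [7uni] (captured); then zero or more of one of [09] (lazy), then one or more of a word character (lazy), then the literal 'kau' (captured).
Matches: at [0:27] → 'slHk900kapupvvvbAmo99gnhkau'.
The replacement refers to a captured group, so each match is rewritten using its own captured text.

'<slHk900kapupvvvbAmo99gn>'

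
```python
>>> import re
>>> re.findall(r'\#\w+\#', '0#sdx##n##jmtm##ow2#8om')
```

Scanning left to right: at [1:6] → '#sdx#'; at [6:9] → '#n#'; at [9:15] → '#jmtm#'; at [15:20] → '#ow2#'.
`findall` yields the raw match text (4 of them) because the pattern has no groups.

['#sdx#', '#n#', '#jmtm#', '#ow2#']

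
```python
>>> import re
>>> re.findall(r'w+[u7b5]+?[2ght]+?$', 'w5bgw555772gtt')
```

Since nothing is captured, `findall` lists the 1 matched substring directly.

['w555772gtt']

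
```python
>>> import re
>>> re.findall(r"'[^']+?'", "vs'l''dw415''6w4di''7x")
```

With no groups in the pattern, `findall` gives back each whole match — 3 here.

["'l'", "'dw415'", "'6w4di'"]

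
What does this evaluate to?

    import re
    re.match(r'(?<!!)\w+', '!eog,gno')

None

Because the assertion is negative and zero-width, positions next to the forbidden text are skipped.
`match` is anchored at position 0; if the pattern doesn't fit there, it returns None.
Here position 0 doesn't satisfy it, so the call returns None.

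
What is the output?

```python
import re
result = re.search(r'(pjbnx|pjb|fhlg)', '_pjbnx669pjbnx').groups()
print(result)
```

('pjbnx',)

Branches in `(...|...)` are attempted left-to-right; the first branch that allows the whole pattern to succeed is taken.
Unlike `match`, `search` isn't anchored — it looks for the pattern anywhere in the string.
The match spans [1:6] → 'pjbnx'.
Captured: group 1 = 'pjbnx'.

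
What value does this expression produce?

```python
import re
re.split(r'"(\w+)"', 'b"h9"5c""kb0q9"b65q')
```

`re.split` interleaves the captured-group text with the surrounding fragments.

['b', 'h9', '5c"', 'kb0q9', 'b65q']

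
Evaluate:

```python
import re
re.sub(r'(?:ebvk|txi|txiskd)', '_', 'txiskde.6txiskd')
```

'_skde.6_skd'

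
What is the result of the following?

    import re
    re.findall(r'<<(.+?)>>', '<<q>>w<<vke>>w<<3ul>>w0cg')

A `+?`/`*?`/`{m,n}?` starts at its minimum and grows only as far as needed for what follows to match.
Because there's exactly one group, `findall` drops the full match and keeps group 1 from each hit.

['q', 'vke', '3ul']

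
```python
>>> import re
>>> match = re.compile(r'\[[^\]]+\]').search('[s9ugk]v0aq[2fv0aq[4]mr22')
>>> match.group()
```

'[s9ugk]'

`re.search` scans for the first position where the pattern succeeds.
The match spans [0:7] → '[s9ugk]'.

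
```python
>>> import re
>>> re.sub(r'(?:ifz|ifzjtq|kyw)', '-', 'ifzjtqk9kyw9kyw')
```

'-jtqk9-9-'

Branches in `(...|...)` are attempted left-to-right; the first branch that allows the whole pattern to succeed is taken.
Matches: at [0:3] → 'ifz'; at [8:11] → 'kyw'; at [12:15] → 'kyw'.
Every occurrence is swapped for '-'.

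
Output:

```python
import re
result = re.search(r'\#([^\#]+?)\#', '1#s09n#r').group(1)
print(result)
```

s09n

`re.search` scans for the first position where the pattern succeeds.
The match spans [1:7] → '#s09n#'.
Captured: group 1 = 's09n'.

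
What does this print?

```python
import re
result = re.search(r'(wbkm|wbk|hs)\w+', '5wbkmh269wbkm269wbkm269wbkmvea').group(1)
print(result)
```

wbkm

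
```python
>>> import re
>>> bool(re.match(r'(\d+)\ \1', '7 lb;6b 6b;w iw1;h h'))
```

The backreference `\1` re-matches whatever the first group consumed, character for character.
`match` is anchored at position 0; if the pattern doesn't fit there, it returns None.
Here the string doesn't start with a match, so the call returns None, and `bool(None)` is False.

False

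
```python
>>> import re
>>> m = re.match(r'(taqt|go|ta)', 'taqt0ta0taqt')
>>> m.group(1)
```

'taqt'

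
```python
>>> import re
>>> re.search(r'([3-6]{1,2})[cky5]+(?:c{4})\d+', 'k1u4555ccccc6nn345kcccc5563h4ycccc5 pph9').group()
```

The match spans [3:13] → '4555ccccc6'.

'4555ccccc6'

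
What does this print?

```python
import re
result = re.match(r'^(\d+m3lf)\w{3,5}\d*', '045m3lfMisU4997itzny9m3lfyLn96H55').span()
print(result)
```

`re.match` only tries the pattern at the start of the string.
The match spans [0:15] → '045m3lfMisU4997'.

(0, 15)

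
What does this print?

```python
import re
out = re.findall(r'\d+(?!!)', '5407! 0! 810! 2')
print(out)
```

A negative assertion filters positions out without eating any characters.
`findall` yields the raw match text (3 of them) because the pattern has no groups.

['540', '81', '2']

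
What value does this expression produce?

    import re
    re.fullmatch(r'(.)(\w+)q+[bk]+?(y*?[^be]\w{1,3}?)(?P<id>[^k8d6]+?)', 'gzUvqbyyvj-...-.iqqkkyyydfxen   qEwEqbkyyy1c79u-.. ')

`fullmatch` succeeds only if the pattern covers the string from start to end.
Here the pattern can't cover the whole string, so the call returns None.

None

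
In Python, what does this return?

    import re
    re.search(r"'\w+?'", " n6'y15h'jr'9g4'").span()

(3, 9)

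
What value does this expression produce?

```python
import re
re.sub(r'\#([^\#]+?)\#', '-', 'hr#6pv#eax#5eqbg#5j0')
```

`sub` substitutes '-' at each match site.

'hr-eax-5j0'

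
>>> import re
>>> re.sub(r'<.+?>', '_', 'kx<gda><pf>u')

The `?` after the quantifier makes it lazy — it takes as little as possible before letting the rest of the pattern try.
`sub` substitutes '_' at each match site.

'kx__u'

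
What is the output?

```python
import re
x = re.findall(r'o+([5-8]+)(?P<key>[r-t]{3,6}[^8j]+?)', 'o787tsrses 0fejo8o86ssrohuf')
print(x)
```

Pattern: one or more of a literal 'o'; then one or more of a character in [5-8] (captured); then 3 to 6 of a character in [r-t], then one or more of any character except [8j] (lazy) (captured as 'key').
Lazy quantifiers expand one character at a time until the remainder of the pattern can match.
Scanning left to right: at [0:9] match 'o787tsrse', groups = ('787', 'tsrse'); at [17:24] match 'o86ssro', groups = ('86', 'ssro').
Multiple groups make `findall` return tuples — one 2-tuple for each match.

[('787', 'tsrse'), ('86', 'ssro')]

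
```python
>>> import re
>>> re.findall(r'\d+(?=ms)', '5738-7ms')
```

['7']

Because the assertion is zero-width, the text it checks is not consumed and won't appear in the result.
No capturing groups, so `findall` returns the 1 full match string.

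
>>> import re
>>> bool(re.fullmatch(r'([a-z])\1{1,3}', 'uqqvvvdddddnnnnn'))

False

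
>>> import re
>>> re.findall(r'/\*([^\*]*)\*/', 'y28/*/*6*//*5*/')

['6', '5']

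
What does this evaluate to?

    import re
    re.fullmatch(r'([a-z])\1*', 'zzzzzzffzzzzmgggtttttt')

`re.fullmatch` is like wrapping the pattern in `^…$` (in single-line mode).
Here there's no way to consume every character, so the call returns None.

None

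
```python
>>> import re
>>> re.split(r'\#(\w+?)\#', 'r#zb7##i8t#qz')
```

['r', 'zb7', '', 'i8t', 'qz']

Matches to split on: at [1:6] → '#zb7#'; at [6:11] → '#i8t#'.
The group in the pattern means `split` returns the separators' captures alongside the pieces.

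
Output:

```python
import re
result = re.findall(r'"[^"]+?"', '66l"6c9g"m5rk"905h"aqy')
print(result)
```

With no groups in the pattern, `findall` gives back each whole match — 2 here.

['"6c9g"', '"905h"']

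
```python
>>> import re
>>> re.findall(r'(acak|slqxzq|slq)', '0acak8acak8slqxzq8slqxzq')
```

Alternation isn't longest-match — the leftmost alternative that fits at this position is chosen.
Matches: at [1:5] match 'acak', group 1 = 'acak'; at [6:10] match 'acak', group 1 = 'acak'; at [11:17] match 'slqxzq', group 1 = 'slqxzq'; at [18:24] match 'slqxzq', group 1 = 'slqxzq'.
`findall` collects group 1 from each match (4 total).

['acak', 'acak', 'slqxzq', 'slqxzq']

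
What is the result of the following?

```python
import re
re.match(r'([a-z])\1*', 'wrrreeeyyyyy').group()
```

'w'

A backreference is literal: `\1` must see the identical characters the first group matched.
`match` is anchored at position 0; if the pattern doesn't fit there, it returns None.
The match spans [0:1] → 'w'.
Captured: group 1 = 'w'.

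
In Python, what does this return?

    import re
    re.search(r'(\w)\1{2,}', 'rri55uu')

After group 1 captures some text, `\1` only succeeds where that same text appears again.
Here nothing in the string fits, so the call returns None.

None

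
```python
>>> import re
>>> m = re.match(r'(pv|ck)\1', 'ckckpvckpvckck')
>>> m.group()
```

With `match`, the pattern is implicitly anchored at the beginning.
The match spans [0:4] → 'ckck'.

'ckck'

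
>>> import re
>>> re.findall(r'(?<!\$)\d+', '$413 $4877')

Because the assertion is negative and zero-width, positions next to the forbidden text are skipped.
Walking the string: at [2:4] → '13'; at [7:10] → '877'.
`findall` yields the raw match text (2 of them) because the pattern has no groups.

['13', '877']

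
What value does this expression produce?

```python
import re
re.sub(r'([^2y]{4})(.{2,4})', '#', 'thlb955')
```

This matches exactly 4 of any character except [2y] (captured); then 2 to 4 of any character (captured).
Each match is replaced by '#'.

'#'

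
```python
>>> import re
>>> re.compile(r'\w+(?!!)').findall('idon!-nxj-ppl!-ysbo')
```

`(?!…)`/`(?<!…)` only lets a position through if the neighbouring text does NOT match; no characters are consumed.
No capturing groups, so `findall` returns the 4 full match strings.

['ido', 'nxj', 'pp', 'ysbo']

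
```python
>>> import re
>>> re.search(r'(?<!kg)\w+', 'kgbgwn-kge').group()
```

Because the assertion is negative and zero-width, positions next to the forbidden text are skipped.
Unlike `match`, `search` isn't anchored — it looks for the pattern anywhere in the string.
The match spans [0:6] → 'kgbgwn'.

'kgbgwn'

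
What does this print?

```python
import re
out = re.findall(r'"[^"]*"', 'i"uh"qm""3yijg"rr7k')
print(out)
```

['"uh"', '""']

Since nothing is captured, `findall` lists the 2 matched substrings directly.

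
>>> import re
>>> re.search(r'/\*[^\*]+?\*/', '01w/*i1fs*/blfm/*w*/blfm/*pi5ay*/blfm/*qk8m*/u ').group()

`search` walks the string left to right and returns the first match it finds.
The match spans [3:11] → '/*i1fs*/'.

'/*i1fs*/'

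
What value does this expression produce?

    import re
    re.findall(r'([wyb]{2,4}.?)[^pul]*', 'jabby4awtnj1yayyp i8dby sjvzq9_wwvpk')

Pattern: 2 to 4 of one of [wyb], then optionally any character (captured); then zero or more of any character except [pul].
One capturing group, so `findall` returns just the captured substring from each match — 2 in all.

['bby4', 'by ']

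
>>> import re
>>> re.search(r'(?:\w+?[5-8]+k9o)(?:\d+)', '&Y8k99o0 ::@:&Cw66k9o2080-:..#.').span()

(14, 25)

The pattern matches one or more of a word character (lazy), then one or more of a character in [5-8], then the literal 'k9o' (non-capturing group); then one or more of a digit (non-capturing group).
Unlike `match`, `search` isn't anchored — it looks for the pattern anywhere in the string.
The match spans [14:25] → 'Cw66k9o2080'.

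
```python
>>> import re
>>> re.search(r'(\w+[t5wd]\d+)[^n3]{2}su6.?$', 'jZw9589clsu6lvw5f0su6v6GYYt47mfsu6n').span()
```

(0, 35)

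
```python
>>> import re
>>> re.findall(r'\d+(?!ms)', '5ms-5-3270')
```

['5', '3270']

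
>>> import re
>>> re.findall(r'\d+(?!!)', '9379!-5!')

['937']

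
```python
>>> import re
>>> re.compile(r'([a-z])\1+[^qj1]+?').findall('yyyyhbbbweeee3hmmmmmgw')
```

['y', 'b', 'e', 'm']

The backreference `\1` re-matches whatever the first group consumed, character for character.
With a single group, `findall` returns only what that group captured — 4 items.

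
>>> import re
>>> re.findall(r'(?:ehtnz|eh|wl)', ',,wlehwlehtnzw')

['wl', 'eh', 'wl', 'ehtnz']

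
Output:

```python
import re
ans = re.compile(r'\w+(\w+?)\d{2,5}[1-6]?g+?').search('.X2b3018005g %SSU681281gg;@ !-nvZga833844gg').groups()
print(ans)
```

('0',)

Pattern: one or more of a word character; then one or more of a word character (lazy) (captured); then 2 to 5 of a digit, then optionally a character in [1-6], then one or more of a literal 'g' (lazy).
`re.search` scans for the first position where the pattern succeeds.
The match spans [1:12] → 'X2b3018005g'.
Captured: group 1 = '0'.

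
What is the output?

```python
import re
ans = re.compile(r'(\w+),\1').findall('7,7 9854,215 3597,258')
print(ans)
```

['7']

`\1` is not a pattern — it's the concrete string captured by group 1, re-applied verbatim.
Matches: at [0:3] match '7,7', group 1 = '7'.
One capturing group, so `findall` returns just the captured substring from the one match — 1 in all.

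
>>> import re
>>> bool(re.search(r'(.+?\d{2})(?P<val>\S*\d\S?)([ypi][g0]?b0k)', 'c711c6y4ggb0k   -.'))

This matches one or more of any character (lazy), then exactly 2 of a digit (captured); then zero or more of a non-whitespace character, then a digit, then optionally a non-whitespace character (captured as 'val'); then one of [ypi], then optionally one of [g0], then the literal 'b0k' (captured).
`re.search` tries every starting position until one works.
Here nothing in the string fits, so the call returns None, and `bool(None)` is False.

False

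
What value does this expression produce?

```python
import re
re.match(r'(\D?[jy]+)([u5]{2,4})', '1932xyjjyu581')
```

`re.match` only tries the pattern at the start of the string.
Here position 0 doesn't satisfy it, so the call returns None.

None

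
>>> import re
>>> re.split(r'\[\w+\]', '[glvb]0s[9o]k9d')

['', '0s', 'k9d']

The string is cut at each match, leaving 3 pieces.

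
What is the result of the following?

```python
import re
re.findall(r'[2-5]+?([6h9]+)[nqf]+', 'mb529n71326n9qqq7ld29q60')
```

['9', '6', '9']

The pattern matches one or more of a character in [2-5] (lazy); then one or more of one of [6h9] (captured); then one or more of one of [nqf].
Scanning left to right: at [2:6] match '529n', group 1 = '9'; at [8:12] match '326n', group 1 = '6'; at [19:22] match '29q', group 1 = '9'.
With a single group, `findall` returns only what that group captured — 3 items.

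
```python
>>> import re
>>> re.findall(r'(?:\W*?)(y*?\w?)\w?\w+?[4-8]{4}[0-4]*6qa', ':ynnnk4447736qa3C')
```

['y']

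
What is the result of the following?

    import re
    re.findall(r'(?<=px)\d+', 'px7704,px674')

['7704', '674']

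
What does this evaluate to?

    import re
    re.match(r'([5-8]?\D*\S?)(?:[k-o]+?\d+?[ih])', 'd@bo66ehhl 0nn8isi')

With `match`, the pattern is implicitly anchored at the beginning.
Here the pattern fails at index 0, so the call returns None.

None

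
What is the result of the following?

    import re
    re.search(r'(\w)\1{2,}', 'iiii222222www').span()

(0, 4)

`\1` has to match the exact text group 1 already captured.
The match spans [0:4] → 'iiii'.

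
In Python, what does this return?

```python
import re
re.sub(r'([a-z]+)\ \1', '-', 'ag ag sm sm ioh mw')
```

'- - ioh mw'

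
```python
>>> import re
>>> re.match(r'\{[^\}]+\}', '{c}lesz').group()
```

`re.match` won't scan ahead — the pattern has to work from the very first character.
The match spans [0:3] → '{c}'.

'{c}'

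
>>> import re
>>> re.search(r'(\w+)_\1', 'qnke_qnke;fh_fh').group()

`\1` is not a pattern — it's the concrete string captured by group 1, re-applied verbatim.
Unlike `match`, `search` isn't anchored — it looks for the pattern anywhere in the string.
The match spans [0:9] → 'qnke_qnke'.
Captured: group 1 = 'qnke'.

'qnke_qnke'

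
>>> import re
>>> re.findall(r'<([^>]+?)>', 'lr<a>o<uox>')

['a', 'uox']

Matches: at [2:5] match '<a>', group 1 = 'a'; at [6:11] match '<uox>', group 1 = 'uox'.
With a single group, `findall` returns only what that group captured — 2 items.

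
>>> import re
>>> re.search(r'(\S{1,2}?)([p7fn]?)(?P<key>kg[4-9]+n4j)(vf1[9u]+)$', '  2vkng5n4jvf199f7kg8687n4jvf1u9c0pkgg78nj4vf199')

This matches 1 to 2 of a non-whitespace character (lazy) (captured); then optionally one of [p7fn] (captured); then the literal 'kg', then one or more of a character in [4-9], then the literal 'n4j' (captured as 'key'); then the literal 'vf1', then one or more of one of [9u] (captured); then anchored at the end.
Here the pattern never matches, so the call returns None.

None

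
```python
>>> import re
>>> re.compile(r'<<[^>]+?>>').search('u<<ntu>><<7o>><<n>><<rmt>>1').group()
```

'<<ntu>>'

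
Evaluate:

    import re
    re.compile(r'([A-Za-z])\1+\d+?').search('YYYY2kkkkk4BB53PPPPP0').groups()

The match spans [0:5] → 'YYYY2'.
Captured: group 1 = 'Y'.

('Y',)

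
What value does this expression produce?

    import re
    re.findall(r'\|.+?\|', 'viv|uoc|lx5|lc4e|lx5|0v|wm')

['|uoc|', '|lc4e|', '|0v|']

A `+?`/`*?`/`{m,n}?` starts at its minimum and grows only as far as needed for what follows to match.
`findall` yields the raw match text (3 of them) because the pattern has no groups.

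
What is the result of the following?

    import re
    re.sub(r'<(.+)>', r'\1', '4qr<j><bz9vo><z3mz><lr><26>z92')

Matches: at [3:27] → '<j><bz9vo><z3mz><lr><26>'.
The replacement refers to a captured group, so each match is rewritten using its own captured text.

'4qrj><bz9vo><z3mz><lr><26z92'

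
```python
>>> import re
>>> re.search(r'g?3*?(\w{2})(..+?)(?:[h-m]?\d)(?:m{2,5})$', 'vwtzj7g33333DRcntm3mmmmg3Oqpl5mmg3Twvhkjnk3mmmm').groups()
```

('vw', 'tzj7g33333DRcntm3mmmmg3Oqpl5mmg3Twvhkjn')

The pattern matches optionally the literal 'g', then zero or more of the literal '3' (lazy); then exactly 2 of a word character (captured); then any character, then one or more of any character (lazy) (captured); then optionally a character in [h-m], then a digit (non-capturing group); then 2 to 5 of a literal 'm' (non-capturing group); then anchored at the end.
Because the quantifier is non-greedy, it stops expanding at the earliest point where the rest of the pattern can succeed.
Unlike `match`, `search` isn't anchored — it looks for the pattern anywhere in the string.
The match spans [0:47] → 'vwtzj7g33333DRcntm3mmmmg3Oqpl5mmg3Twvhkjnk3mmmm'.
Captured: group 1 = 'vw', group 2 = 'tzj7g33333DRcntm3mmmmg3Oqpl5mmg3Twvhkjn'.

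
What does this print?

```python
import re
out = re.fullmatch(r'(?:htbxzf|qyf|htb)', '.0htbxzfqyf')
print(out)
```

None

`re.fullmatch` is like wrapping the pattern in `^…$` (in single-line mode).
Here the pattern can't cover the whole string, so the call returns None.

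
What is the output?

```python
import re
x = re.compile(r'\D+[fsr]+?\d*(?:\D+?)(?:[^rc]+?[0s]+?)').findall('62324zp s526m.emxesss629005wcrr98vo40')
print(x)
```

['zp s526m.emxes', 'ss629005wcrr98vo40']

With the lazy modifier that quantifier settles for the fewest repetitions that let the rest of the pattern succeed (the atoms after it are unaffected and can still be greedy).
`findall` yields the raw match text (2 of them) because the pattern has no groups.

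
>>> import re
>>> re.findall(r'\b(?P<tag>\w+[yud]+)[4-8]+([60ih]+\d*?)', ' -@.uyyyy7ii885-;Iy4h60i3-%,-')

Pattern: a word boundary (`\b`, zero-width); then one or more of a word character, then one or more of one of [yud] (captured as 'tag'); then one or more of a character in [4-8]; then one or more of one of [60ih], then zero or more of a digit (lazy) (captured).
A `+?`/`*?`/`{m,n}?` starts at its minimum and grows only as far as needed for what follows to match.
Scanning left to right: at [4:12] match 'uyyyy7ii', groups = ('uyyyy', 'ii'); at [17:24] match 'Iy4h60i', groups = ('Iy', 'h60i').
`findall` packs the 2 group values into a tuple for every match.

[('uyyyy', 'ii'), ('Iy', 'h60i')]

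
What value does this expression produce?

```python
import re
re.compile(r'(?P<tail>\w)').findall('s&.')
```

Pattern: a word character (captured as 'tail').
Because there's exactly one group, `findall` drops the full match and keeps group 1 from the one hit.

['s']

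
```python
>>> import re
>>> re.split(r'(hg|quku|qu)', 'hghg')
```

['', 'hg', '', 'hg', '']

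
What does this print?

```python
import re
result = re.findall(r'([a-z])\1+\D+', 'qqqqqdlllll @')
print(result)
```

['q']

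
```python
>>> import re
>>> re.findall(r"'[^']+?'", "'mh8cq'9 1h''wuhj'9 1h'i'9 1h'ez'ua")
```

["'mh8cq'", "'wuhj'", "'i'", "'ez'"]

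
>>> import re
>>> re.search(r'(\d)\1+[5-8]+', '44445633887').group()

'444456'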